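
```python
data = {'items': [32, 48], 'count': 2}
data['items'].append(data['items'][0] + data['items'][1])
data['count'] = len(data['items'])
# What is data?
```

After line 1: data = {'items': [32, 48], 'count': 2}
After line 2 (append 32 + 48 = 80): data = {'items': [32, 48, 80], 'count': 2}
After line 3 (count = len(items) = 3): data = {'items': [32, 48, 80], 'count': 3}

{'items': [32, 48, 80], 'count': 3}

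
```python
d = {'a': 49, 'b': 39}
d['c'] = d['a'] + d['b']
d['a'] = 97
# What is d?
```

After line 1: d = {'a': 49, 'b': 39}
After line 2 (d['c'] = 49 + 39): d = {'a': 49, 'b': 39, 'c': 88}
After line 3: d = {'a': 97, 'b': 39, 'c': 88}

{'a': 97, 'b': 39, 'c': 88}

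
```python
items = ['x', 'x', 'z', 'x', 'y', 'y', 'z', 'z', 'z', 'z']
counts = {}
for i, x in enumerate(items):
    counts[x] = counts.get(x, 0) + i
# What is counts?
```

Initial: counts = {}, items = ['x', 'x', 'z', 'x', 'y', 'y', 'z', 'z', 'z', 'z']
i=0, x='x': counts = {'x': 0}
i=1, x='x': counts = {'x': 1}
i=2, x='z': counts = {'x': 1, 'z': 2}
i=3, x='x': counts = {'x': 4, 'z': 2}
i=4, x='y': counts = {'x': 4, 'z': 2, 'y': 4}
i=5, x='y': counts = {'x': 4, 'z': 2, 'y': 9}
i=6, x='z': counts = {'x': 4, 'z': 8, 'y': 9}
i=7, x='z': counts = {'x': 4, 'z': 15, 'y': 9}
i=8, x='z': counts = {'x': 4, 'z': 23, 'y': 9}
i=9, x='z': counts = {'x': 4, 'z': 32, 'y': 9}

{'x': 4, 'z': 32, 'y': 9}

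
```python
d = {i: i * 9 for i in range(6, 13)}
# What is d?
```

{6: 54, 7: 63, 8: 72, 9: 81, 10: 90, 11: 99, 12: 108}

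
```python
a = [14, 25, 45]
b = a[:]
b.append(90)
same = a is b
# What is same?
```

After line 1: a = [14, 25, 45]
After line 2 (b = a[:] is a shallow copy, new object): a = [14, 25, 45], b = [14, 25, 45]
After line 3 (append only mutates b): a = [14, 25, 45], b = [14, 25, 45, 90]
After line 4 (same = a is b; different objects -> False): same = False

False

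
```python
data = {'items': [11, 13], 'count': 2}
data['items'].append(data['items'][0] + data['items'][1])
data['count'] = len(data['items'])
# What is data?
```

After line 1: data = {'items': [11, 13], 'count': 2}
After line 2 (append 11 + 13 = 24): data = {'items': [11, 13, 24], 'count': 2}
After line 3 (count = len(items) = 3): data = {'items': [11, 13, 24], 'count': 3}

{'items': [11, 13, 24], 'count': 3}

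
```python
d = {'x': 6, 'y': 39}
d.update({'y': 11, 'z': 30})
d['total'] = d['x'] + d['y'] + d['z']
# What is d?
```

After line 1: d = {'x': 6, 'y': 39}
After line 2 (y overwritten, z added): d = {'x': 6, 'y': 11, 'z': 30}
After line 3 (total = 6 + 11 + 30 = 47): d = {'x': 6, 'y': 11, 'z': 30, 'total': 47}

{'x': 6, 'y': 11, 'z': 30, 'total': 47}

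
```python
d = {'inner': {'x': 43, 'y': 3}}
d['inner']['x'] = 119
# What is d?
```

After line 1: d = {'inner': {'x': 43, 'y': 3}}
After line 2 (inner x overwritten): d = {'inner': {'x': 119, 'y': 3}}

{'inner': {'x': 119, 'y': 3}}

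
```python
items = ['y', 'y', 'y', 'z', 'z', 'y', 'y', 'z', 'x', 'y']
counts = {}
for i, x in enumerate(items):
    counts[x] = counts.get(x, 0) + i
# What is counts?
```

Initial: counts = {}, items = ['y', 'y', 'y', 'z', 'z', 'y', 'y', 'z', 'x', 'y']
i=0, x='y': counts = {'y': 0}
i=1, x='y': counts = {'y': 1}
i=2, x='y': counts = {'y': 3}
i=3, x='z': counts = {'y': 3, 'z': 3}
i=4, x='z': counts = {'y': 3, 'z': 7}
i=5, x='y': counts = {'y': 8, 'z': 7}
i=6, x='y': counts = {'y': 14, 'z': 7}
i=7, x='z': counts = {'y': 14, 'z': 14}
i=8, x='x': counts = {'y': 14, 'z': 14, 'x': 8}
i=9, x='y': counts = {'y': 23, 'z': 14, 'x': 8}

{'y': 23, 'z': 14, 'x': 8}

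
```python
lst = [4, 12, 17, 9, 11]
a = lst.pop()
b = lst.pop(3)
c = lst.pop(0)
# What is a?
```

After line 1: lst = [4, 12, 17, 9, 11]
After line 2 (pop() -> a = 11): lst = [4, 12, 17, 9]
After line 3 (pop(3) -> b = 9): lst = [4, 12, 17]
After line 4 (pop(0) -> c = 4): lst = [12, 17]

11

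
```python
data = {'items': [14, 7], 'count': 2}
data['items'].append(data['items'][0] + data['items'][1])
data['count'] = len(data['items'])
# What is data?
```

After line 1: data = {'items': [14, 7], 'count': 2}
After line 2 (append 14 + 7 = 21): data = {'items': [14, 7, 21], 'count': 2}
After line 3 (count = len(items) = 3): data = {'items': [14, 7, 21], 'count': 3}

{'items': [14, 7, 21], 'count': 3}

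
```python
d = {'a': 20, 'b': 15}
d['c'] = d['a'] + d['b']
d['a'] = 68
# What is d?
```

After line 1: d = {'a': 20, 'b': 15}
After line 2 (d['c'] = 20 + 15): d = {'a': 20, 'b': 15, 'c': 35}
After line 3: d = {'a': 68, 'b': 15, 'c': 35}

{'a': 68, 'b': 15, 'c': 35}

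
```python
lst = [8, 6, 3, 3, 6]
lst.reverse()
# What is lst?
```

[6, 3, 3, 6, 8]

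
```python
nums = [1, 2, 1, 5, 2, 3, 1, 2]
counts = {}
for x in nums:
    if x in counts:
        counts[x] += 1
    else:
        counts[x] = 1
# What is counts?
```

Initial: counts = {}, nums = [1, 2, 1, 5, 2, 3, 1, 2]
See 1: counts = {1: 1}
See 2: counts = {1: 1, 2: 1}
See 1: counts = {1: 2, 2: 1}
See 5: counts = {1: 2, 2: 1, 5: 1}
See 2: counts = {1: 2, 2: 2, 5: 1}
See 3: counts = {1: 2, 2: 2, 5: 1, 3: 1}
See 1: counts = {1: 3, 2: 2, 5: 1, 3: 1}
See 2: counts = {1: 3, 2: 3, 5: 1, 3: 1}

{1: 3, 2: 3, 5: 1, 3: 1}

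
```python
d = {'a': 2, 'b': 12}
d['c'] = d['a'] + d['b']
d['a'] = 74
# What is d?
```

After line 1: d = {'a': 2, 'b': 12}
After line 2 (d['c'] = 2 + 12): d = {'a': 2, 'b': 12, 'c': 14}
After line 3: d = {'a': 74, 'b': 12, 'c': 14}

{'a': 74, 'b': 12, 'c': 14}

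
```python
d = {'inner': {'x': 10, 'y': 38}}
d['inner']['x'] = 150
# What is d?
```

After line 1: d = {'inner': {'x': 10, 'y': 38}}
After line 2 (inner x overwritten): d = {'inner': {'x': 150, 'y': 38}}

{'inner': {'x': 150, 'y': 38}}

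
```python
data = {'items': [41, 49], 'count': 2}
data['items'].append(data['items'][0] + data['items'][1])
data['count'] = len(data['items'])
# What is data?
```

After line 1: data = {'items': [41, 49], 'count': 2}
After line 2 (append 41 + 49 = 90): data = {'items': [41, 49, 90], 'count': 2}
After line 3 (count = len(items) = 3): data = {'items': [41, 49, 90], 'count': 3}

{'items': [41, 49, 90], 'count': 3}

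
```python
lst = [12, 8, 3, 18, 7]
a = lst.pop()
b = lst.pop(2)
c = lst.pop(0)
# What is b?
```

After line 1: lst = [12, 8, 3, 18, 7]
After line 2 (pop() -> a = 7): lst = [12, 8, 3, 18]
After line 3 (pop(2) -> b = 3): lst = [12, 8, 18]
After line 4 (pop(0) -> c = 12): lst = [8, 18]

3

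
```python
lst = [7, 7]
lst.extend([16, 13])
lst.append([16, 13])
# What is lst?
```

After line 1: lst = [7, 7]
After line 2 (extend unpacks [16, 13]): lst = [7, 7, 16, 13]
After line 3 (append adds [16, 13] as single element): lst = [7, 7, 16, 13, [16, 13]]

[7, 7, 16, 13, [16, 13]]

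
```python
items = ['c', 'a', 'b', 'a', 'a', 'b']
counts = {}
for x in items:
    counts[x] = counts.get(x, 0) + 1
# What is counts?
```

Initial: counts = {}, items = ['c', 'a', 'b', 'a', 'a', 'b']
See 'c': counts = {'c': 1}
See 'a': counts = {'c': 1, 'a': 1}
See 'b': counts = {'c': 1, 'a': 1, 'b': 1}
See 'a': counts = {'c': 1, 'a': 2, 'b': 1}
See 'a': counts = {'c': 1, 'a': 3, 'b': 1}
See 'b': counts = {'c': 1, 'a': 3, 'b': 2}

{'c': 1, 'a': 3, 'b': 2}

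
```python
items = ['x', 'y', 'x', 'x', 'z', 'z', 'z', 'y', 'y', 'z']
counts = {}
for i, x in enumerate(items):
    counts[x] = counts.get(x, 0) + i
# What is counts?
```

Initial: counts = {}, items = ['x', 'y', 'x', 'x', 'z', 'z', 'z', 'y', 'y', 'z']
i=0, x='x': counts = {'x': 0}
i=1, x='y': counts = {'x': 0, 'y': 1}
i=2, x='x': counts = {'x': 2, 'y': 1}
i=3, x='x': counts = {'x': 5, 'y': 1}
i=4, x='z': counts = {'x': 5, 'y': 1, 'z': 4}
i=5, x='z': counts = {'x': 5, 'y': 1, 'z': 9}
i=6, x='z': counts = {'x': 5, 'y': 1, 'z': 15}
i=7, x='y': counts = {'x': 5, 'y': 8, 'z': 15}
i=8, x='y': counts = {'x': 5, 'y': 16, 'z': 15}
i=9, x='z': counts = {'x': 5, 'y': 16, 'z': 24}

{'x': 5, 'y': 16, 'z': 24}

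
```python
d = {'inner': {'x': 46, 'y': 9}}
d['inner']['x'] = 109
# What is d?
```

After line 1: d = {'inner': {'x': 46, 'y': 9}}
After line 2 (inner x overwritten): d = {'inner': {'x': 109, 'y': 9}}

{'inner': {'x': 109, 'y': 9}}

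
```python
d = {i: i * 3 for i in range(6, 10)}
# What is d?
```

{6: 18, 7: 21, 8: 24, 9: 27}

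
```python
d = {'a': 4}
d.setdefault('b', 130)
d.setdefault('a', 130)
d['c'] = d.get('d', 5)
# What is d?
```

After line 1: d = {'a': 4}
After line 2 (setdefault adds 'b'=130): d = {'a': 4, 'b': 130}
After line 3 (setdefault 'a' no-op, already exists): d = {'a': 4, 'b': 130}
After line 4 (get('d', 5) returns default since 'd' not in d): d = {'a': 4, 'b': 130, 'c': 5}

{'a': 4, 'b': 130, 'c': 5}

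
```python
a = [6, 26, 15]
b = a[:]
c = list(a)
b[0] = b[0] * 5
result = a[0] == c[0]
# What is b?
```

After line 1: a = [6, 26, 15]
After line 2 (b = a[:], copy): a = [6, 26, 15], b = [6, 26, 15]
After line 3 (c = list(a) is a copy, new object): c = [6, 26, 15]
After line 4 (b[0] = 6 * 5 = 30; only b mutates (copy)): a = [6, 26, 15], b = [30, 26, 15], c = [6, 26, 15]
After line 5 (a[0] = 6, c[0] = 6; result = True)

[30, 26, 15]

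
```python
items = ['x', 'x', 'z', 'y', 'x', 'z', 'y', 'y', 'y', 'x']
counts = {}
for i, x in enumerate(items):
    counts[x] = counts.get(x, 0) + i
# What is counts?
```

Initial: counts = {}, items = ['x', 'x', 'z', 'y', 'x', 'z', 'y', 'y', 'y', 'x']
i=0, x='x': counts = {'x': 0}
i=1, x='x': counts = {'x': 1}
i=2, x='z': counts = {'x': 1, 'z': 2}
i=3, x='y': counts = {'x': 1, 'z': 2, 'y': 3}
i=4, x='x': counts = {'x': 5, 'z': 2, 'y': 3}
i=5, x='z': counts = {'x': 5, 'z': 7, 'y': 3}
i=6, x='y': counts = {'x': 5, 'z': 7, 'y': 9}
i=7, x='y': counts = {'x': 5, 'z': 7, 'y': 16}
i=8, x='y': counts = {'x': 5, 'z': 7, 'y': 24}
i=9, x='x': counts = {'x': 14, 'z': 7, 'y': 24}

{'x': 14, 'z': 7, 'y': 24}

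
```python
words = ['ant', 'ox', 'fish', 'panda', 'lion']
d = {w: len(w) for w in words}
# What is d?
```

{'ant': 3, 'ox': 2, 'fish': 4, 'panda': 5, 'lion': 4}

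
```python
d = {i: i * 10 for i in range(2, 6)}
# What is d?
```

{2: 20, 3: 30, 4: 40, 5: 50}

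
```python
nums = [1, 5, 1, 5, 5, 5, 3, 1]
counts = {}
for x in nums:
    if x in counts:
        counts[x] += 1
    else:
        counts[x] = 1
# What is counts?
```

Initial: counts = {}, nums = [1, 5, 1, 5, 5, 5, 3, 1]
See 1: counts = {1: 1}
See 5: counts = {1: 1, 5: 1}
See 1: counts = {1: 2, 5: 1}
See 5: counts = {1: 2, 5: 2}
See 5: counts = {1: 2, 5: 3}
See 5: counts = {1: 2, 5: 4}
See 3: counts = {1: 2, 5: 4, 3: 1}
See 1: counts = {1: 3, 5: 4, 3: 1}

{1: 3, 5: 4, 3: 1}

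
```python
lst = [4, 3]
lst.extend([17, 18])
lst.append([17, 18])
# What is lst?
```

After line 1: lst = [4, 3]
After line 2 (extend unpacks [17, 18]): lst = [4, 3, 17, 18]
After line 3 (append adds [17, 18] as single element): lst = [4, 3, 17, 18, [17, 18]]

[4, 3, 17, 18, [17, 18]]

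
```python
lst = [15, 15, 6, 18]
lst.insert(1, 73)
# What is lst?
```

[15, 73, 15, 6, 18]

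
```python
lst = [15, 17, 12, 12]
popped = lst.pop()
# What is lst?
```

[15, 17, 12]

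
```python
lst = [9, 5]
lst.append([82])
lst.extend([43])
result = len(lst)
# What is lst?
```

After line 1: lst = [9, 5]
After line 2 (append adds [82] as single element): lst = [9, 5, [82]]
After line 3 (extend unpacks [43], adds 43): lst = [9, 5, [82], 43]
After line 4: result = len(lst) = 4

[9, 5, [82], 43]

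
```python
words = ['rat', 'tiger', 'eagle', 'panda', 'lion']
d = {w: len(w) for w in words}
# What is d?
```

{'rat': 3, 'tiger': 5, 'eagle': 5, 'panda': 5, 'lion': 4}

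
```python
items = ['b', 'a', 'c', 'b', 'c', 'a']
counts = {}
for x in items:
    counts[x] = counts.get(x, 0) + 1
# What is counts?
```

Initial: counts = {}, items = ['b', 'a', 'c', 'b', 'c', 'a']
See 'b': counts = {'b': 1}
See 'a': counts = {'b': 1, 'a': 1}
See 'c': counts = {'b': 1, 'a': 1, 'c': 1}
See 'b': counts = {'b': 2, 'a': 1, 'c': 1}
See 'c': counts = {'b': 2, 'a': 1, 'c': 2}
See 'a': counts = {'b': 2, 'a': 2, 'c': 2}

{'b': 2, 'a': 2, 'c': 2}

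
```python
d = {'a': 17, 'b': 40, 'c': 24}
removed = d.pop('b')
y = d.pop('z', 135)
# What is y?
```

After line 1: d = {'a': 17, 'b': 40, 'c': 24}
After line 2 (pop 'b' returns 40): d = {'a': 17, 'c': 24}, removed = 40
After line 3 (pop 'z' missing, returns default 135): d = {'a': 17, 'c': 24}, y = 135

135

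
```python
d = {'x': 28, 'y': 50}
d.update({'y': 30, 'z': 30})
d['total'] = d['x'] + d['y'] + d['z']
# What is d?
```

After line 1: d = {'x': 28, 'y': 50}
After line 2 (y overwritten, z added): d = {'x': 28, 'y': 30, 'z': 30}
After line 3 (total = 28 + 30 + 30 = 88): d = {'x': 28, 'y': 30, 'z': 30, 'total': 88}

{'x': 28, 'y': 30, 'z': 30, 'total': 88}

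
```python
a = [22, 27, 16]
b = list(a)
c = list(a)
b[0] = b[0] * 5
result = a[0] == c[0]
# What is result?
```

After line 1: a = [22, 27, 16]
After line 2 (b = list(a), copy): a = [22, 27, 16], b = [22, 27, 16]
After line 3 (c = list(a) is a copy, new object): c = [22, 27, 16]
After line 4 (b[0] = 22 * 5 = 110; only b mutates (copy)): a = [22, 27, 16], b = [110, 27, 16], c = [22, 27, 16]
After line 5 (a[0] = 22, c[0] = 22; result = True)

True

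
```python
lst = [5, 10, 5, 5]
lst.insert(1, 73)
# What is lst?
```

[5, 73, 10, 5, 5]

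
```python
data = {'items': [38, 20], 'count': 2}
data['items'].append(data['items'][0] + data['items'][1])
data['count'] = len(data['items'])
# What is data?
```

After line 1: data = {'items': [38, 20], 'count': 2}
After line 2 (append 38 + 20 = 58): data = {'items': [38, 20, 58], 'count': 2}
After line 3 (count = len(items) = 3): data = {'items': [38, 20, 58], 'count': 3}

{'items': [38, 20, 58], 'count': 3}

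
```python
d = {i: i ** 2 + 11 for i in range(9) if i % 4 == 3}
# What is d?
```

{3: 20, 7: 60}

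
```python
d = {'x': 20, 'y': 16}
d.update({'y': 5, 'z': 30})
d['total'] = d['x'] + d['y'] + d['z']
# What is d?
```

After line 1: d = {'x': 20, 'y': 16}
After line 2 (y overwritten, z added): d = {'x': 20, 'y': 5, 'z': 30}
After line 3 (total = 20 + 5 + 30 = 55): d = {'x': 20, 'y': 5, 'z': 30, 'total': 55}

{'x': 20, 'y': 5, 'z': 30, 'total': 55}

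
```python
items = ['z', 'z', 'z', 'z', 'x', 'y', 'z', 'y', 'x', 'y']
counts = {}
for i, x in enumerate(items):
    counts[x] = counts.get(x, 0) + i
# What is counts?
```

Initial: counts = {}, items = ['z', 'z', 'z', 'z', 'x', 'y', 'z', 'y', 'x', 'y']
i=0, x='z': counts = {'z': 0}
i=1, x='z': counts = {'z': 1}
i=2, x='z': counts = {'z': 3}
i=3, x='z': counts = {'z': 6}
i=4, x='x': counts = {'z': 6, 'x': 4}
i=5, x='y': counts = {'z': 6, 'x': 4, 'y': 5}
i=6, x='z': counts = {'z': 12, 'x': 4, 'y': 5}
i=7, x='y': counts = {'z': 12, 'x': 4, 'y': 12}
i=8, x='x': counts = {'z': 12, 'x': 12, 'y': 12}
i=9, x='y': counts = {'z': 12, 'x': 12, 'y': 21}

{'z': 12, 'x': 12, 'y': 21}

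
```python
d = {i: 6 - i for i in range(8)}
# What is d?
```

{0: 6, 1: 5, 2: 4, 3: 3, 4: 2, 5: 1, 6: 0, 7: -1}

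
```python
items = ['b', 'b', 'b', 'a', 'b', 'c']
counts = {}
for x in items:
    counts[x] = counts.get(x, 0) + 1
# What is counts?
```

Initial: counts = {}, items = ['b', 'b', 'b', 'a', 'b', 'c']
See 'b': counts = {'b': 1}
See 'b': counts = {'b': 2}
See 'b': counts = {'b': 3}
See 'a': counts = {'b': 3, 'a': 1}
See 'b': counts = {'b': 4, 'a': 1}
See 'c': counts = {'b': 4, 'a': 1, 'c': 1}

{'b': 4, 'a': 1, 'c': 1}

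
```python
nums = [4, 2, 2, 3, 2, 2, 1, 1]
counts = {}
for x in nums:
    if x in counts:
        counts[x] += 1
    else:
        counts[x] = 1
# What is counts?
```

Initial: counts = {}, nums = [4, 2, 2, 3, 2, 2, 1, 1]
See 4: counts = {4: 1}
See 2: counts = {4: 1, 2: 1}
See 2: counts = {4: 1, 2: 2}
See 3: counts = {4: 1, 2: 2, 3: 1}
See 2: counts = {4: 1, 2: 3, 3: 1}
See 2: counts = {4: 1, 2: 4, 3: 1}
See 1: counts = {4: 1, 2: 4, 3: 1, 1: 1}
See 1: counts = {4: 1, 2: 4, 3: 1, 1: 2}

{4: 1, 2: 4, 3: 1, 1: 2}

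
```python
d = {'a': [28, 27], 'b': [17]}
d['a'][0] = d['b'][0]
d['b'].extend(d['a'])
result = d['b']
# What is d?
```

After line 1: d = {'a': [28, 27], 'b': [17]}
After line 2 (a[0] = b[0] = 17): d = {'a': [17, 27], 'b': [17]}
After line 3 (b.extend(a) appends [17, 27]): d = {'a': [17, 27], 'b': [17, 17, 27]}
After line 4: result = d['b'] = [17, 17, 27]

{'a': [17, 27], 'b': [17, 17, 27]}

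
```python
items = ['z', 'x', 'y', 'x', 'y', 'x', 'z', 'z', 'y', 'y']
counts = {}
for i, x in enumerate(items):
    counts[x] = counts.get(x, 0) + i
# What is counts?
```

Initial: counts = {}, items = ['z', 'x', 'y', 'x', 'y', 'x', 'z', 'z', 'y', 'y']
i=0, x='z': counts = {'z': 0}
i=1, x='x': counts = {'z': 0, 'x': 1}
i=2, x='y': counts = {'z': 0, 'x': 1, 'y': 2}
i=3, x='x': counts = {'z': 0, 'x': 4, 'y': 2}
i=4, x='y': counts = {'z': 0, 'x': 4, 'y': 6}
i=5, x='x': counts = {'z': 0, 'x': 9, 'y': 6}
i=6, x='z': counts = {'z': 6, 'x': 9, 'y': 6}
i=7, x='z': counts = {'z': 13, 'x': 9, 'y': 6}
i=8, x='y': counts = {'z': 13, 'x': 9, 'y': 14}
i=9, x='y': counts = {'z': 13, 'x': 9, 'y': 23}

{'z': 13, 'x': 9, 'y': 23}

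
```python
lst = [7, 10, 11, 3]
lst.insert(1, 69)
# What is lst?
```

[7, 69, 10, 11, 3]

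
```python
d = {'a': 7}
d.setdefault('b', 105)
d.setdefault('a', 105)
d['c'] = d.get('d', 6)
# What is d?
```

After line 1: d = {'a': 7}
After line 2 (setdefault adds 'b'=105): d = {'a': 7, 'b': 105}
After line 3 (setdefault 'a' no-op, already exists): d = {'a': 7, 'b': 105}
After line 4 (get('d', 6) returns default since 'd' not in d): d = {'a': 7, 'b': 105, 'c': 6}

{'a': 7, 'b': 105, 'c': 6}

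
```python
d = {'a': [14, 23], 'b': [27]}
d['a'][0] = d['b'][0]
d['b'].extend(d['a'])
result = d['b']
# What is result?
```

After line 1: d = {'a': [14, 23], 'b': [27]}
After line 2 (a[0] = b[0] = 27): d = {'a': [27, 23], 'b': [27]}
After line 3 (b.extend(a) appends [27, 23]): d = {'a': [27, 23], 'b': [27, 27, 23]}
After line 4: result = d['b'] = [27, 27, 23]

[27, 27, 23]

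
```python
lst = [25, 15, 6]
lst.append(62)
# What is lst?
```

[25, 15, 6, 62]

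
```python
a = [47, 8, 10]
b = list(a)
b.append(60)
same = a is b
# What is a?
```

After line 1: a = [47, 8, 10]
After line 2 (b = list(a) is a shallow copy, new object): a = [47, 8, 10], b = [47, 8, 10]
After line 3 (append only mutates b): a = [47, 8, 10], b = [47, 8, 10, 60]
After line 4 (same = a is b; different objects -> False): same = False

[47, 8, 10]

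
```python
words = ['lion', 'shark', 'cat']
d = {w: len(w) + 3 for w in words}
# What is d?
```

{'lion': 7, 'shark': 8, 'cat': 6}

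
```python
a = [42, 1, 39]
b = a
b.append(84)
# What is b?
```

After line 1: a = [42, 1, 39]
After line 2 (b = a is an alias, same object): a = [42, 1, 39], b = [42, 1, 39]
After line 3 (b.append mutates the shared list): a = [42, 1, 39, 84], b = [42, 1, 39, 84]

[42, 1, 39, 84]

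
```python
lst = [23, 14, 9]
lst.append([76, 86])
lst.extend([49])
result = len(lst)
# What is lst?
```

After line 1: lst = [23, 14, 9]
After line 2 (append adds [76, 86] as single element): lst = [23, 14, 9, [76, 86]]
After line 3 (extend unpacks [49], adds 49): lst = [23, 14, 9, [76, 86], 49]
After line 4: result = len(lst) = 5

[23, 14, 9, [76, 86], 49]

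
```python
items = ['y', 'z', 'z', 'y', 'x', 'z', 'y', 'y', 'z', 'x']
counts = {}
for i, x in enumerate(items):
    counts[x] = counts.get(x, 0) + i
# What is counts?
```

Initial: counts = {}, items = ['y', 'z', 'z', 'y', 'x', 'z', 'y', 'y', 'z', 'x']
i=0, x='y': counts = {'y': 0}
i=1, x='z': counts = {'y': 0, 'z': 1}
i=2, x='z': counts = {'y': 0, 'z': 3}
i=3, x='y': counts = {'y': 3, 'z': 3}
i=4, x='x': counts = {'y': 3, 'z': 3, 'x': 4}
i=5, x='z': counts = {'y': 3, 'z': 8, 'x': 4}
i=6, x='y': counts = {'y': 9, 'z': 8, 'x': 4}
i=7, x='y': counts = {'y': 16, 'z': 8, 'x': 4}
i=8, x='z': counts = {'y': 16, 'z': 16, 'x': 4}
i=9, x='x': counts = {'y': 16, 'z': 16, 'x': 13}

{'y': 16, 'z': 16, 'x': 13}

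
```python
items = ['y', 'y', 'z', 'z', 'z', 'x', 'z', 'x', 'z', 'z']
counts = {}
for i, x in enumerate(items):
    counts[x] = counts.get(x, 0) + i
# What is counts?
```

Initial: counts = {}, items = ['y', 'y', 'z', 'z', 'z', 'x', 'z', 'x', 'z', 'z']
i=0, x='y': counts = {'y': 0}
i=1, x='y': counts = {'y': 1}
i=2, x='z': counts = {'y': 1, 'z': 2}
i=3, x='z': counts = {'y': 1, 'z': 5}
i=4, x='z': counts = {'y': 1, 'z': 9}
i=5, x='x': counts = {'y': 1, 'z': 9, 'x': 5}
i=6, x='z': counts = {'y': 1, 'z': 15, 'x': 5}
i=7, x='x': counts = {'y': 1, 'z': 15, 'x': 12}
i=8, x='z': counts = {'y': 1, 'z': 23, 'x': 12}
i=9, x='z': counts = {'y': 1, 'z': 32, 'x': 12}

{'y': 1, 'z': 32, 'x': 12}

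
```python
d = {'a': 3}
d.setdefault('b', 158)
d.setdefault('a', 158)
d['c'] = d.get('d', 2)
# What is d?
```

After line 1: d = {'a': 3}
After line 2 (setdefault adds 'b'=158): d = {'a': 3, 'b': 158}
After line 3 (setdefault 'a' no-op, already exists): d = {'a': 3, 'b': 158}
After line 4 (get('d', 2) returns default since 'd' not in d): d = {'a': 3, 'b': 158, 'c': 2}

{'a': 3, 'b': 158, 'c': 2}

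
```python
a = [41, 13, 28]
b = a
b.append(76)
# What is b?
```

After line 1: a = [41, 13, 28]
After line 2 (b = a is an alias, same object): a = [41, 13, 28], b = [41, 13, 28]
After line 3 (b.append mutates the shared list): a = [41, 13, 28, 76], b = [41, 13, 28, 76]

[41, 13, 28, 76]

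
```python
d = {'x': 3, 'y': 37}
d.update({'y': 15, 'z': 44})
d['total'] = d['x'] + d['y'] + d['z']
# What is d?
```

After line 1: d = {'x': 3, 'y': 37}
After line 2 (y overwritten, z added): d = {'x': 3, 'y': 15, 'z': 44}
After line 3 (total = 3 + 15 + 44 = 62): d = {'x': 3, 'y': 15, 'z': 44, 'total': 62}

{'x': 3, 'y': 15, 'z': 44, 'total': 62}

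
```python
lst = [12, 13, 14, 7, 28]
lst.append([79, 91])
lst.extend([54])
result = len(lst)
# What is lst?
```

After line 1: lst = [12, 13, 14, 7, 28]
After line 2 (append adds [79, 91] as single element): lst = [12, 13, 14, 7, 28, [79, 91]]
After line 3 (extend unpacks [54], adds 54): lst = [12, 13, 14, 7, 28, [79, 91], 54]
After line 4: result = len(lst) = 7

[12, 13, 14, 7, 28, [79, 91], 54]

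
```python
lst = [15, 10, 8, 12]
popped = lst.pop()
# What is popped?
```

12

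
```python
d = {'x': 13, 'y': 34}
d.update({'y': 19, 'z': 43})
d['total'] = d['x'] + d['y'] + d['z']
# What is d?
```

After line 1: d = {'x': 13, 'y': 34}
After line 2 (y overwritten, z added): d = {'x': 13, 'y': 19, 'z': 43}
After line 3 (total = 13 + 19 + 43 = 75): d = {'x': 13, 'y': 19, 'z': 43, 'total': 75}

{'x': 13, 'y': 19, 'z': 43, 'total': 75}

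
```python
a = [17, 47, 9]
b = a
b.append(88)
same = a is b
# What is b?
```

After line 1: a = [17, 47, 9]
After line 2 (b = a is an alias, same object): a = [17, 47, 9], b = [17, 47, 9]
After line 3 (b.append mutates the shared list): a = [17, 47, 9, 88], b = [17, 47, 9, 88]
After line 4 (same = a is b; same object -> True): same = True

[17, 47, 9, 88]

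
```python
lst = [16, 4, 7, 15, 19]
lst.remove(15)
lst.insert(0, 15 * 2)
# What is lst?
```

After line 1: lst = [16, 4, 7, 15, 19]
After line 2 (remove first 15): lst = [16, 4, 7, 19]
After line 3 (insert 30 at index 0): lst = [30, 16, 4, 7, 19]

[30, 16, 4, 7, 19]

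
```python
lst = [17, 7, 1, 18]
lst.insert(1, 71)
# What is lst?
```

[17, 71, 7, 1, 18]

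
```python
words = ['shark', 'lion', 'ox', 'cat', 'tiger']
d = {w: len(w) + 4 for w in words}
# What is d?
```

{'shark': 9, 'lion': 8, 'ox': 6, 'cat': 7, 'tiger': 9}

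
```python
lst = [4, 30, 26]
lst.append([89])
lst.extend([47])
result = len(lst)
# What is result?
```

After line 1: lst = [4, 30, 26]
After line 2 (append adds [89] as single element): lst = [4, 30, 26, [89]]
After line 3 (extend unpacks [47], adds 47): lst = [4, 30, 26, [89], 47]
After line 4: result = len(lst) = 5

5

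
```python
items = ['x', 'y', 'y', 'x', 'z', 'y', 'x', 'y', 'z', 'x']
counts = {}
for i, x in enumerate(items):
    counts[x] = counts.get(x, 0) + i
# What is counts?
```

Initial: counts = {}, items = ['x', 'y', 'y', 'x', 'z', 'y', 'x', 'y', 'z', 'x']
i=0, x='x': counts = {'x': 0}
i=1, x='y': counts = {'x': 0, 'y': 1}
i=2, x='y': counts = {'x': 0, 'y': 3}
i=3, x='x': counts = {'x': 3, 'y': 3}
i=4, x='z': counts = {'x': 3, 'y': 3, 'z': 4}
i=5, x='y': counts = {'x': 3, 'y': 8, 'z': 4}
i=6, x='x': counts = {'x': 9, 'y': 8, 'z': 4}
i=7, x='y': counts = {'x': 9, 'y': 15, 'z': 4}
i=8, x='z': counts = {'x': 9, 'y': 15, 'z': 12}
i=9, x='x': counts = {'x': 18, 'y': 15, 'z': 12}

{'x': 18, 'y': 15, 'z': 12}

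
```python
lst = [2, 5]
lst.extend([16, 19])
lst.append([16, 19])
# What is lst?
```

After line 1: lst = [2, 5]
After line 2 (extend unpacks [16, 19]): lst = [2, 5, 16, 19]
After line 3 (append adds [16, 19] as single element): lst = [2, 5, 16, 19, [16, 19]]

[2, 5, 16, 19, [16, 19]]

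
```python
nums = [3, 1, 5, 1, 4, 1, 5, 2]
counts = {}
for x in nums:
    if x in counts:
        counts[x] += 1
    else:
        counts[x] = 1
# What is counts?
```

Initial: counts = {}, nums = [3, 1, 5, 1, 4, 1, 5, 2]
See 3: counts = {3: 1}
See 1: counts = {3: 1, 1: 1}
See 5: counts = {3: 1, 1: 1, 5: 1}
See 1: counts = {3: 1, 1: 2, 5: 1}
See 4: counts = {3: 1, 1: 2, 5: 1, 4: 1}
See 1: counts = {3: 1, 1: 3, 5: 1, 4: 1}
See 5: counts = {3: 1, 1: 3, 5: 2, 4: 1}
See 2: counts = {3: 1, 1: 3, 5: 2, 4: 1, 2: 1}

{3: 1, 1: 3, 5: 2, 4: 1, 2: 1}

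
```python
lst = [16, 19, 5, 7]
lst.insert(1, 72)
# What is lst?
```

[16, 72, 19, 5, 7]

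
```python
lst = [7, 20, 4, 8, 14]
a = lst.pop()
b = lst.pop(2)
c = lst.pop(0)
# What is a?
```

After line 1: lst = [7, 20, 4, 8, 14]
After line 2 (pop() -> a = 14): lst = [7, 20, 4, 8]
After line 3 (pop(2) -> b = 4): lst = [7, 20, 8]
After line 4 (pop(0) -> c = 7): lst = [20, 8]

14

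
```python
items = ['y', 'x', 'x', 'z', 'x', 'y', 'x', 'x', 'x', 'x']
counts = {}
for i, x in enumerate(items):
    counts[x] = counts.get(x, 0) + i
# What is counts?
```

Initial: counts = {}, items = ['y', 'x', 'x', 'z', 'x', 'y', 'x', 'x', 'x', 'x']
i=0, x='y': counts = {'y': 0}
i=1, x='x': counts = {'y': 0, 'x': 1}
i=2, x='x': counts = {'y': 0, 'x': 3}
i=3, x='z': counts = {'y': 0, 'x': 3, 'z': 3}
i=4, x='x': counts = {'y': 0, 'x': 7, 'z': 3}
i=5, x='y': counts = {'y': 5, 'x': 7, 'z': 3}
i=6, x='x': counts = {'y': 5, 'x': 13, 'z': 3}
i=7, x='x': counts = {'y': 5, 'x': 20, 'z': 3}
i=8, x='x': counts = {'y': 5, 'x': 28, 'z': 3}
i=9, x='x': counts = {'y': 5, 'x': 37, 'z': 3}

{'y': 5, 'x': 37, 'z': 3}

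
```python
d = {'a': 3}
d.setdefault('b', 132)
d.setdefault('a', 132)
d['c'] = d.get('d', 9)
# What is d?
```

After line 1: d = {'a': 3}
After line 2 (setdefault adds 'b'=132): d = {'a': 3, 'b': 132}
After line 3 (setdefault 'a' no-op, already exists): d = {'a': 3, 'b': 132}
After line 4 (get('d', 9) returns default since 'd' not in d): d = {'a': 3, 'b': 132, 'c': 9}

{'a': 3, 'b': 132, 'c': 9}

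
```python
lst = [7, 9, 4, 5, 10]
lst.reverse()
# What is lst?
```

[10, 5, 4, 9, 7]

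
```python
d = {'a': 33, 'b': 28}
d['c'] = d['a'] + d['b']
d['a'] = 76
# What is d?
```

After line 1: d = {'a': 33, 'b': 28}
After line 2 (d['c'] = 33 + 28): d = {'a': 33, 'b': 28, 'c': 61}
After line 3: d = {'a': 76, 'b': 28, 'c': 61}

{'a': 76, 'b': 28, 'c': 61}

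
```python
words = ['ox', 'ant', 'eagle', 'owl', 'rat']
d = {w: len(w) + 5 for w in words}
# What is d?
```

{'ox': 7, 'ant': 8, 'eagle': 10, 'owl': 8, 'rat': 8}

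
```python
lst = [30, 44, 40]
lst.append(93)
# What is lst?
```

[30, 44, 40, 93]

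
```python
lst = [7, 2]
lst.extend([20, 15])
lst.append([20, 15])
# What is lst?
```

After line 1: lst = [7, 2]
After line 2 (extend unpacks [20, 15]): lst = [7, 2, 20, 15]
After line 3 (append adds [20, 15] as single element): lst = [7, 2, 20, 15, [20, 15]]

[7, 2, 20, 15, [20, 15]]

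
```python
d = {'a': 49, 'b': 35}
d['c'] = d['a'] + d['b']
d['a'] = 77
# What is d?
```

After line 1: d = {'a': 49, 'b': 35}
After line 2 (d['c'] = 49 + 35): d = {'a': 49, 'b': 35, 'c': 84}
After line 3: d = {'a': 77, 'b': 35, 'c': 84}

{'a': 77, 'b': 35, 'c': 84}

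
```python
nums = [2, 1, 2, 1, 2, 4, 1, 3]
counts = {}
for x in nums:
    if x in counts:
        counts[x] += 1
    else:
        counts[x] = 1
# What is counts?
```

Initial: counts = {}, nums = [2, 1, 2, 1, 2, 4, 1, 3]
See 2: counts = {2: 1}
See 1: counts = {2: 1, 1: 1}
See 2: counts = {2: 2, 1: 1}
See 1: counts = {2: 2, 1: 2}
See 2: counts = {2: 3, 1: 2}
See 4: counts = {2: 3, 1: 2, 4: 1}
See 1: counts = {2: 3, 1: 3, 4: 1}
See 3: counts = {2: 3, 1: 3, 4: 1, 3: 1}

{2: 3, 1: 3, 4: 1, 3: 1}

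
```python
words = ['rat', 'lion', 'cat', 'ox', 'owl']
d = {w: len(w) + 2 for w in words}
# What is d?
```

{'rat': 5, 'lion': 6, 'cat': 5, 'ox': 4, 'owl': 5}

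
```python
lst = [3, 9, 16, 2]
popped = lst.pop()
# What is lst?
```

[3, 9, 16]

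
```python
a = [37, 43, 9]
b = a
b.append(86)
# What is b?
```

After line 1: a = [37, 43, 9]
After line 2 (b = a is an alias, same object): a = [37, 43, 9], b = [37, 43, 9]
After line 3 (b.append mutates the shared list): a = [37, 43, 9, 86], b = [37, 43, 9, 86]

[37, 43, 9, 86]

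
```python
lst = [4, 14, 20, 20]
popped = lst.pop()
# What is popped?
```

20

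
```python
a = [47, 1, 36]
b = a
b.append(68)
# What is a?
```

After line 1: a = [47, 1, 36]
After line 2 (b = a is an alias, same object): a = [47, 1, 36], b = [47, 1, 36]
After line 3 (b.append mutates the shared list): a = [47, 1, 36, 68], b = [47, 1, 36, 68]

[47, 1, 36, 68]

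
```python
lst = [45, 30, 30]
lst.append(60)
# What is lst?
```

[45, 30, 30, 60]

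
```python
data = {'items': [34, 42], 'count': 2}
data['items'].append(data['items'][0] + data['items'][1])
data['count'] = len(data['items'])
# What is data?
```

After line 1: data = {'items': [34, 42], 'count': 2}
After line 2 (append 34 + 42 = 76): data = {'items': [34, 42, 76], 'count': 2}
After line 3 (count = len(items) = 3): data = {'items': [34, 42, 76], 'count': 3}

{'items': [34, 42, 76], 'count': 3}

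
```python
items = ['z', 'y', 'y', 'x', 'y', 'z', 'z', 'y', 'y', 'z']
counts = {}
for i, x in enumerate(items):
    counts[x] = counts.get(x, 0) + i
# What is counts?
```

Initial: counts = {}, items = ['z', 'y', 'y', 'x', 'y', 'z', 'z', 'y', 'y', 'z']
i=0, x='z': counts = {'z': 0}
i=1, x='y': counts = {'z': 0, 'y': 1}
i=2, x='y': counts = {'z': 0, 'y': 3}
i=3, x='x': counts = {'z': 0, 'y': 3, 'x': 3}
i=4, x='y': counts = {'z': 0, 'y': 7, 'x': 3}
i=5, x='z': counts = {'z': 5, 'y': 7, 'x': 3}
i=6, x='z': counts = {'z': 11, 'y': 7, 'x': 3}
i=7, x='y': counts = {'z': 11, 'y': 14, 'x': 3}
i=8, x='y': counts = {'z': 11, 'y': 22, 'x': 3}
i=9, x='z': counts = {'z': 20, 'y': 22, 'x': 3}

{'z': 20, 'y': 22, 'x': 3}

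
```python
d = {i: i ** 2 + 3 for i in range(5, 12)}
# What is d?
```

{5: 28, 6: 39, 7: 52, 8: 67, 9: 84, 10: 103, 11: 124}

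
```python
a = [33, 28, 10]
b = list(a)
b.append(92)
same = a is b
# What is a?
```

After line 1: a = [33, 28, 10]
After line 2 (b = list(a) is a shallow copy, new object): a = [33, 28, 10], b = [33, 28, 10]
After line 3 (append only mutates b): a = [33, 28, 10], b = [33, 28, 10, 92]
After line 4 (same = a is b; different objects -> False): same = False

[33, 28, 10]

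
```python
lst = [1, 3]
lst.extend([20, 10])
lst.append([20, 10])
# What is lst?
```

After line 1: lst = [1, 3]
After line 2 (extend unpacks [20, 10]): lst = [1, 3, 20, 10]
After line 3 (append adds [20, 10] as single element): lst = [1, 3, 20, 10, [20, 10]]

[1, 3, 20, 10, [20, 10]]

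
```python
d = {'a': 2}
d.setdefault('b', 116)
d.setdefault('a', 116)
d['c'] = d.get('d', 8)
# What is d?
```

After line 1: d = {'a': 2}
After line 2 (setdefault adds 'b'=116): d = {'a': 2, 'b': 116}
After line 3 (setdefault 'a' no-op, already exists): d = {'a': 2, 'b': 116}
After line 4 (get('d', 8) returns default since 'd' not in d): d = {'a': 2, 'b': 116, 'c': 8}

{'a': 2, 'b': 116, 'c': 8}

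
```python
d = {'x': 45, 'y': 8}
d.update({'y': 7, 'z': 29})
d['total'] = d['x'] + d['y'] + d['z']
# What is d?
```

After line 1: d = {'x': 45, 'y': 8}
After line 2 (y overwritten, z added): d = {'x': 45, 'y': 7, 'z': 29}
After line 3 (total = 45 + 7 + 29 = 81): d = {'x': 45, 'y': 7, 'z': 29, 'total': 81}

{'x': 45, 'y': 7, 'z': 29, 'total': 81}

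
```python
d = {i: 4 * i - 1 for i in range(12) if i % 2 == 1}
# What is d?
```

{1: 3, 3: 11, 5: 19, 7: 27, 9: 35, 11: 43}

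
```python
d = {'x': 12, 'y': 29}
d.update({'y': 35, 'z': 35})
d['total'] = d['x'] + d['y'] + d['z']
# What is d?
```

After line 1: d = {'x': 12, 'y': 29}
After line 2 (y overwritten, z added): d = {'x': 12, 'y': 35, 'z': 35}
After line 3 (total = 12 + 35 + 35 = 82): d = {'x': 12, 'y': 35, 'z': 35, 'total': 82}

{'x': 12, 'y': 35, 'z': 35, 'total': 82}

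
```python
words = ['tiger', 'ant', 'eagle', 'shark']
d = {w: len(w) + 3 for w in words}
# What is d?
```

{'tiger': 8, 'ant': 6, 'eagle': 8, 'shark': 8}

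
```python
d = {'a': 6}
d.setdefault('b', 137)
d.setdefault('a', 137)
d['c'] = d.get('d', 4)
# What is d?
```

After line 1: d = {'a': 6}
After line 2 (setdefault adds 'b'=137): d = {'a': 6, 'b': 137}
After line 3 (setdefault 'a' no-op, already exists): d = {'a': 6, 'b': 137}
After line 4 (get('d', 4) returns default since 'd' not in d): d = {'a': 6, 'b': 137, 'c': 4}

{'a': 6, 'b': 137, 'c': 4}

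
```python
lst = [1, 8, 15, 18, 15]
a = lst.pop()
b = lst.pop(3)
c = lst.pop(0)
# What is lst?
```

After line 1: lst = [1, 8, 15, 18, 15]
After line 2 (pop() -> a = 15): lst = [1, 8, 15, 18]
After line 3 (pop(3) -> b = 18): lst = [1, 8, 15]
After line 4 (pop(0) -> c = 1): lst = [8, 15]

[8, 15]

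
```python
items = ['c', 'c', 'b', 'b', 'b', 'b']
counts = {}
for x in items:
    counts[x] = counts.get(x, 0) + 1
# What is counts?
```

Initial: counts = {}, items = ['c', 'c', 'b', 'b', 'b', 'b']
See 'c': counts = {'c': 1}
See 'c': counts = {'c': 2}
See 'b': counts = {'c': 2, 'b': 1}
See 'b': counts = {'c': 2, 'b': 2}
See 'b': counts = {'c': 2, 'b': 3}
See 'b': counts = {'c': 2, 'b': 4}

{'c': 2, 'b': 4}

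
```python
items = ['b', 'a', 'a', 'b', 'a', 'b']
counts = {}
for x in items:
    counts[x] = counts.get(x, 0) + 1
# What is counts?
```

Initial: counts = {}, items = ['b', 'a', 'a', 'b', 'a', 'b']
See 'b': counts = {'b': 1}
See 'a': counts = {'b': 1, 'a': 1}
See 'a': counts = {'b': 1, 'a': 2}
See 'b': counts = {'b': 2, 'a': 2}
See 'a': counts = {'b': 2, 'a': 3}
See 'b': counts = {'b': 3, 'a': 3}

{'b': 3, 'a': 3}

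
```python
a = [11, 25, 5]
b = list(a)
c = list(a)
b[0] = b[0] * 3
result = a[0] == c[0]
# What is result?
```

After line 1: a = [11, 25, 5]
After line 2 (b = list(a), copy): a = [11, 25, 5], b = [11, 25, 5]
After line 3 (c = list(a) is a copy, new object): c = [11, 25, 5]
After line 4 (b[0] = 11 * 3 = 33; only b mutates (copy)): a = [11, 25, 5], b = [33, 25, 5], c = [11, 25, 5]
After line 5 (a[0] = 11, c[0] = 11; result = True)

True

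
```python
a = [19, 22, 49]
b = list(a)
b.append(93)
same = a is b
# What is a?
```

After line 1: a = [19, 22, 49]
After line 2 (b = list(a) is a shallow copy, new object): a = [19, 22, 49], b = [19, 22, 49]
After line 3 (append only mutates b): a = [19, 22, 49], b = [19, 22, 49, 93]
After line 4 (same = a is b; different objects -> False): same = False

[19, 22, 49]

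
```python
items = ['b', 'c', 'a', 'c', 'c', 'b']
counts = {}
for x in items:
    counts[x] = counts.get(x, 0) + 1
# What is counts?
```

Initial: counts = {}, items = ['b', 'c', 'a', 'c', 'c', 'b']
See 'b': counts = {'b': 1}
See 'c': counts = {'b': 1, 'c': 1}
See 'a': counts = {'b': 1, 'c': 1, 'a': 1}
See 'c': counts = {'b': 1, 'c': 2, 'a': 1}
See 'c': counts = {'b': 1, 'c': 3, 'a': 1}
See 'b': counts = {'b': 2, 'c': 3, 'a': 1}

{'b': 2, 'c': 3, 'a': 1}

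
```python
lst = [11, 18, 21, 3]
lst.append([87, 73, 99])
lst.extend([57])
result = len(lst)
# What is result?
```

After line 1: lst = [11, 18, 21, 3]
After line 2 (append adds [87, 73, 99] as single element): lst = [11, 18, 21, 3, [87, 73, 99]]
After line 3 (extend unpacks [57], adds 57): lst = [11, 18, 21, 3, [87, 73, 99], 57]
After line 4: result = len(lst) = 6

6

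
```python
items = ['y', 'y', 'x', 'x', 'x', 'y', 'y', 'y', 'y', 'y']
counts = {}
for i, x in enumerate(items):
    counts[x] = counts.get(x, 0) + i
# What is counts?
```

Initial: counts = {}, items = ['y', 'y', 'x', 'x', 'x', 'y', 'y', 'y', 'y', 'y']
i=0, x='y': counts = {'y': 0}
i=1, x='y': counts = {'y': 1}
i=2, x='x': counts = {'y': 1, 'x': 2}
i=3, x='x': counts = {'y': 1, 'x': 5}
i=4, x='x': counts = {'y': 1, 'x': 9}
i=5, x='y': counts = {'y': 6, 'x': 9}
i=6, x='y': counts = {'y': 12, 'x': 9}
i=7, x='y': counts = {'y': 19, 'x': 9}
i=8, x='y': counts = {'y': 27, 'x': 9}
i=9, x='y': counts = {'y': 36, 'x': 9}

{'y': 36, 'x': 9}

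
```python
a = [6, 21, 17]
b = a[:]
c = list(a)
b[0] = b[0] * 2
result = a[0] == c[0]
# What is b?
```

After line 1: a = [6, 21, 17]
After line 2 (b = a[:], copy): a = [6, 21, 17], b = [6, 21, 17]
After line 3 (c = list(a) is a copy, new object): c = [6, 21, 17]
After line 4 (b[0] = 6 * 2 = 12; only b mutates (copy)): a = [6, 21, 17], b = [12, 21, 17], c = [6, 21, 17]
After line 5 (a[0] = 6, c[0] = 6; result = True)

[12, 21, 17]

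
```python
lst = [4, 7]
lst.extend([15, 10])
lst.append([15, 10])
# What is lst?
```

After line 1: lst = [4, 7]
After line 2 (extend unpacks [15, 10]): lst = [4, 7, 15, 10]
After line 3 (append adds [15, 10] as single element): lst = [4, 7, 15, 10, [15, 10]]

[4, 7, 15, 10, [15, 10]]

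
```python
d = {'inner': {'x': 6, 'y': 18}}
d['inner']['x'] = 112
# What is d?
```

After line 1: d = {'inner': {'x': 6, 'y': 18}}
After line 2 (inner x overwritten): d = {'inner': {'x': 112, 'y': 18}}

{'inner': {'x': 112, 'y': 18}}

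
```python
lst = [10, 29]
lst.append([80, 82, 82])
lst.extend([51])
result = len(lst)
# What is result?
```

After line 1: lst = [10, 29]
After line 2 (append adds [80, 82, 82] as single element): lst = [10, 29, [80, 82, 82]]
After line 3 (extend unpacks [51], adds 51): lst = [10, 29, [80, 82, 82], 51]
After line 4: result = len(lst) = 4

4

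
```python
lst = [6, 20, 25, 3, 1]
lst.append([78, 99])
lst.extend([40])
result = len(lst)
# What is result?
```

After line 1: lst = [6, 20, 25, 3, 1]
After line 2 (append adds [78, 99] as single element): lst = [6, 20, 25, 3, 1, [78, 99]]
After line 3 (extend unpacks [40], adds 40): lst = [6, 20, 25, 3, 1, [78, 99], 40]
After line 4: result = len(lst) = 7

7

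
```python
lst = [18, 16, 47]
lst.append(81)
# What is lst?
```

[18, 16, 47, 81]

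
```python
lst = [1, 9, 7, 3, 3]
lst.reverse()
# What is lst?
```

[3, 3, 7, 9, 1]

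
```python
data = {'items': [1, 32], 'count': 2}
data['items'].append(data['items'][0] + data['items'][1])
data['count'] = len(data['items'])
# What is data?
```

After line 1: data = {'items': [1, 32], 'count': 2}
After line 2 (append 1 + 32 = 33): data = {'items': [1, 32, 33], 'count': 2}
After line 3 (count = len(items) = 3): data = {'items': [1, 32, 33], 'count': 3}

{'items': [1, 32, 33], 'count': 3}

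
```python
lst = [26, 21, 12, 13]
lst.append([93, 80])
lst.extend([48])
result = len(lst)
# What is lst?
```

After line 1: lst = [26, 21, 12, 13]
After line 2 (append adds [93, 80] as single element): lst = [26, 21, 12, 13, [93, 80]]
After line 3 (extend unpacks [48], adds 48): lst = [26, 21, 12, 13, [93, 80], 48]
After line 4: result = len(lst) = 6

[26, 21, 12, 13, [93, 80], 48]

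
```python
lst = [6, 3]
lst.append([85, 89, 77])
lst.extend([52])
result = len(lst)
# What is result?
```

After line 1: lst = [6, 3]
After line 2 (append adds [85, 89, 77] as single element): lst = [6, 3, [85, 89, 77]]
After line 3 (extend unpacks [52], adds 52): lst = [6, 3, [85, 89, 77], 52]
After line 4: result = len(lst) = 4

4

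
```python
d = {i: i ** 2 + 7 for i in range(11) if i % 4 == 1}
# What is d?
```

{1: 8, 5: 32, 9: 88}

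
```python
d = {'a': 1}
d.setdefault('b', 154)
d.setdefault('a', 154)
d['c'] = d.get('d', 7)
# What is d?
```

After line 1: d = {'a': 1}
After line 2 (setdefault adds 'b'=154): d = {'a': 1, 'b': 154}
After line 3 (setdefault 'a' no-op, already exists): d = {'a': 1, 'b': 154}
After line 4 (get('d', 7) returns default since 'd' not in d): d = {'a': 1, 'b': 154, 'c': 7}

{'a': 1, 'b': 154, 'c': 7}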